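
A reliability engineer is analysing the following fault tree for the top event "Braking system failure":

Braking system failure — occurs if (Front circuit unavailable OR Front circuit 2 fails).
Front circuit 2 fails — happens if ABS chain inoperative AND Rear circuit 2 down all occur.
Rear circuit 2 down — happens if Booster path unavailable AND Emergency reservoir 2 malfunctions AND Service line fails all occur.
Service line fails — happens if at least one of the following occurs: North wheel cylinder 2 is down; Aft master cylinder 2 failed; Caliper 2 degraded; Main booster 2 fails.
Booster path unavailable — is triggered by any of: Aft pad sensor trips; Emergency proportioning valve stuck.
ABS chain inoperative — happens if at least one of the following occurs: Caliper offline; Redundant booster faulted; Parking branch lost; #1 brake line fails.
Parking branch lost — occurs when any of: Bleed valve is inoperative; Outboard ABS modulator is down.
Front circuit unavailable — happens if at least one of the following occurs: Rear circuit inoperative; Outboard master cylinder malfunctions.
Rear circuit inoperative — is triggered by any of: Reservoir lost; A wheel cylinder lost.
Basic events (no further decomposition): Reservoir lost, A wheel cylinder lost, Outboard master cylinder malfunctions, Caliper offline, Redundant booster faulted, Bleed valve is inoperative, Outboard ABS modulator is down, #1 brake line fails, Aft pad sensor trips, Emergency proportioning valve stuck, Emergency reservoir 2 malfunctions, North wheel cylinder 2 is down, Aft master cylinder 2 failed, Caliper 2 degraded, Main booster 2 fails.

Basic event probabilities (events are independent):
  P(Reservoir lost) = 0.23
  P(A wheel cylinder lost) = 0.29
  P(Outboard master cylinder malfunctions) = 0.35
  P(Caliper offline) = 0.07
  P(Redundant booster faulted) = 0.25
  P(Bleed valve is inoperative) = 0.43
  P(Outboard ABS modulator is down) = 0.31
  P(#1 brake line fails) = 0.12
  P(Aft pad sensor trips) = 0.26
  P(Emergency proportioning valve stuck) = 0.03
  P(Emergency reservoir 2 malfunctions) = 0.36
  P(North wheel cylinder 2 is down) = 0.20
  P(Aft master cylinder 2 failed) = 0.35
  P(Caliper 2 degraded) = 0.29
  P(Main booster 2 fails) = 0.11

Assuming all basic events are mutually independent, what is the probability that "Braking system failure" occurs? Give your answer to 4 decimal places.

0.6630

P(Rear circuit inoperative) [OR] = 1 − (1−0.23) × (1−0.29) = 0.453300
P(Front circuit unavailable) [OR] = 1 − (1−0.453300) × (1−0.35) = 0.644645
P(Parking branch lost) [OR] = 1 − (1−0.43) × (1−0.31) = 0.606700
P(ABS chain inoperative) [OR] = 1 − (1−0.07) × (1−0.25) × (1−0.606700) × (1−0.12) = 0.758592
P(Booster path unavailable) [OR] = 1 − (1−0.26) × (1−0.03) = 0.282200
P(Service line fails) [OR] = 1 − (1−0.20) × (1−0.35) × (1−0.29) × (1−0.11) = 0.671412
P(Rear circuit 2 down) [AND] = 0.282200 × 0.36 × 0.671412 = 0.068210
P(Front circuit 2 fails) [AND] = 0.758592 × 0.068210 = 0.051744
P(Braking system failure) [OR] = 1 − (1−0.644645) × (1−0.051744) = 0.663032
Rounded to 4 decimal places: P(Braking system failure) ≈ 0.6630.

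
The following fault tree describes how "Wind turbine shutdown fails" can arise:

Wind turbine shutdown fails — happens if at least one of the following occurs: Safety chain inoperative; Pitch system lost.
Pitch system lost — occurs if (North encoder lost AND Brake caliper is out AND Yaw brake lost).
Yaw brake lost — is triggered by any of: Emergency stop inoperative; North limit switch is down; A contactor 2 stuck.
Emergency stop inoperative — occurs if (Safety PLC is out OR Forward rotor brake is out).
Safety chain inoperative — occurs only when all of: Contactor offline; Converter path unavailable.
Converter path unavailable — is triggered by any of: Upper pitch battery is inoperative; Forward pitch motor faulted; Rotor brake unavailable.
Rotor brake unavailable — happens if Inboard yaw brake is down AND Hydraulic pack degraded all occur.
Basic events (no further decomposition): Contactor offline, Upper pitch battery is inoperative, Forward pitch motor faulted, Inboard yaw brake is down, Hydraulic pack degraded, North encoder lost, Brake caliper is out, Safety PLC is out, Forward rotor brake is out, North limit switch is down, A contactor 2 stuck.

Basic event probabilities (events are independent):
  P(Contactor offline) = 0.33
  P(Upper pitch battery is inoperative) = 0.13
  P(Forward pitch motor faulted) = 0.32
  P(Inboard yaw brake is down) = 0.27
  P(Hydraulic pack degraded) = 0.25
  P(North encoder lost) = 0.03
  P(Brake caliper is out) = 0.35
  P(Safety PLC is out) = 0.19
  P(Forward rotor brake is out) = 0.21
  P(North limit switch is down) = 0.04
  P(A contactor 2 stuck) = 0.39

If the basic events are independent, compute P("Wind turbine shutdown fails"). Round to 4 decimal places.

0.1535

P(Rotor brake unavailable) [AND] = 0.27 × 0.25 = 0.067500
P(Converter path unavailable) [OR] = 1 − (1−0.13) × (1−0.32) × (1−0.067500) = 0.448333
P(Safety chain inoperative) [AND] = 0.33 × 0.448333 = 0.147950
P(Emergency stop inoperative) [OR] = 1 − (1−0.19) × (1−0.21) = 0.360100
P(Yaw brake lost) [OR] = 1 − (1−0.360100) × (1−0.04) × (1−0.39) = 0.625275
P(Pitch system lost) [AND] = 0.03 × 0.35 × 0.625275 = 0.006565
P(Wind turbine shutdown fails) [OR] = 1 − (1−0.147950) × (1−0.006565) = 0.153544
Rounded to 4 decimal places: P(Wind turbine shutdown fails) ≈ 0.1535.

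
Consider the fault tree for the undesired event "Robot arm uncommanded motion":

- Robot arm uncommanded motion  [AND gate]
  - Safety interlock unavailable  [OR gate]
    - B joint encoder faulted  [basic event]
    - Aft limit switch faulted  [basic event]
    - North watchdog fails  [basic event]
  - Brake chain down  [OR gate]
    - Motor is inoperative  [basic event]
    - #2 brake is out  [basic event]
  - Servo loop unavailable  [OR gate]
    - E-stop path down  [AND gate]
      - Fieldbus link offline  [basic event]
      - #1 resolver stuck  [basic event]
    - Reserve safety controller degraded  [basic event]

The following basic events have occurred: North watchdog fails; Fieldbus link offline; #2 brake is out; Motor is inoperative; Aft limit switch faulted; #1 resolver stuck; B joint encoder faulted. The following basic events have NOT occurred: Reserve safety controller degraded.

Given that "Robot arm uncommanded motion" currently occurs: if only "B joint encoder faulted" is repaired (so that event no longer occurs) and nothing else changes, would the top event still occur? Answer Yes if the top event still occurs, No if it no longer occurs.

Yes

Counterfactual: set "B joint encoder faulted" to not occurred.
Safety interlock unavailable [OR]: B joint encoder faulted=not, Aft limit switch faulted=occurs, North watchdog fails=occurs → at least one input occurs → occurs.
Brake chain down [OR]: Motor is inoperative=occurs, #2 brake is out=occurs → at least one input occurs → occurs.
E-stop path down [AND]: Fieldbus link offline=occurs, #1 resolver stuck=occurs → all inputs occur → occurs.
Servo loop unavailable [OR]: E-stop path down=occurs, Reserve safety controller degraded=not → at least one input occurs → occurs.
Robot arm uncommanded motion [AND]: Safety interlock unavailable=occurs, Brake chain down=occurs, Servo loop unavailable=occurs → all inputs occur → occurs.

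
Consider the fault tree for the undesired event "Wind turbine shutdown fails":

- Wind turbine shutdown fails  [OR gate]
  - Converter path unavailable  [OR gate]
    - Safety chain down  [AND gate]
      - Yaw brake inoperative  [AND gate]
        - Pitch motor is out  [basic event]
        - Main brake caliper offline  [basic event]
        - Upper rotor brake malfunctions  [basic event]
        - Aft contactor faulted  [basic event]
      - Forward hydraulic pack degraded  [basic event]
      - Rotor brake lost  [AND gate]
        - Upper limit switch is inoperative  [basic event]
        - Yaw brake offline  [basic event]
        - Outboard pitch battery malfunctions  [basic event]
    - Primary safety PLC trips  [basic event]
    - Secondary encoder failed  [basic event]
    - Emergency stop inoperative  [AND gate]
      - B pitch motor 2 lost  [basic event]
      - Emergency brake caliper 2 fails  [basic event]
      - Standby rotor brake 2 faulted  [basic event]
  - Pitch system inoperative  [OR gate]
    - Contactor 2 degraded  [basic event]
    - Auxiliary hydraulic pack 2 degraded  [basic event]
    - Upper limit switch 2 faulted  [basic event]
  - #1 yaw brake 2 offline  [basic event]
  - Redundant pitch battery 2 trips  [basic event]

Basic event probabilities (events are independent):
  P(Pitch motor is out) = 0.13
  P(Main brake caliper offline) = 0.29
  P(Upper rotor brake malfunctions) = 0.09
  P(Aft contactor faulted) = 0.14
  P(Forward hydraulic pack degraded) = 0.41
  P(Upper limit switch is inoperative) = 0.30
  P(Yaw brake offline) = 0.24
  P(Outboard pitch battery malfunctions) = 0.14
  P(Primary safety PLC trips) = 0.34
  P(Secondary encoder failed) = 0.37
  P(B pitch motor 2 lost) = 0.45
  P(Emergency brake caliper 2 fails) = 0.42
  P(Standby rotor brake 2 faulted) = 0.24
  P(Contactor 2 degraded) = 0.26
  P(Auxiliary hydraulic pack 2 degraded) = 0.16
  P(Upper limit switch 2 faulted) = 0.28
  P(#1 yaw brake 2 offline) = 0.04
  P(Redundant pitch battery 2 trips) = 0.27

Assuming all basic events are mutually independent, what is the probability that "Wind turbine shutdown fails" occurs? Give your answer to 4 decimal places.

0.8755

P(Yaw brake inoperative) [AND] = 0.13 × 0.29 × 0.09 × 0.14 = 0.000475
P(Rotor brake lost) [AND] = 0.30 × 0.24 × 0.14 = 0.010080
P(Safety chain down) [AND] = 0.000475 × 0.41 × 0.010080 = 0.000002
P(Emergency stop inoperative) [AND] = 0.45 × 0.42 × 0.24 = 0.045360
P(Converter path unavailable) [OR] = 1 − (1−0.000002) × (1−0.34) × (1−0.37) × (1−0.045360) = 0.603061
P(Pitch system inoperative) [OR] = 1 − (1−0.26) × (1−0.16) × (1−0.28) = 0.552448
P(Wind turbine shutdown fails) [OR] = 1 − (1−0.603061) × (1−0.552448) × (1−0.04) × (1−0.27) = 0.875502
Rounded to 4 decimal places: P(Wind turbine shutdown fails) ≈ 0.8755.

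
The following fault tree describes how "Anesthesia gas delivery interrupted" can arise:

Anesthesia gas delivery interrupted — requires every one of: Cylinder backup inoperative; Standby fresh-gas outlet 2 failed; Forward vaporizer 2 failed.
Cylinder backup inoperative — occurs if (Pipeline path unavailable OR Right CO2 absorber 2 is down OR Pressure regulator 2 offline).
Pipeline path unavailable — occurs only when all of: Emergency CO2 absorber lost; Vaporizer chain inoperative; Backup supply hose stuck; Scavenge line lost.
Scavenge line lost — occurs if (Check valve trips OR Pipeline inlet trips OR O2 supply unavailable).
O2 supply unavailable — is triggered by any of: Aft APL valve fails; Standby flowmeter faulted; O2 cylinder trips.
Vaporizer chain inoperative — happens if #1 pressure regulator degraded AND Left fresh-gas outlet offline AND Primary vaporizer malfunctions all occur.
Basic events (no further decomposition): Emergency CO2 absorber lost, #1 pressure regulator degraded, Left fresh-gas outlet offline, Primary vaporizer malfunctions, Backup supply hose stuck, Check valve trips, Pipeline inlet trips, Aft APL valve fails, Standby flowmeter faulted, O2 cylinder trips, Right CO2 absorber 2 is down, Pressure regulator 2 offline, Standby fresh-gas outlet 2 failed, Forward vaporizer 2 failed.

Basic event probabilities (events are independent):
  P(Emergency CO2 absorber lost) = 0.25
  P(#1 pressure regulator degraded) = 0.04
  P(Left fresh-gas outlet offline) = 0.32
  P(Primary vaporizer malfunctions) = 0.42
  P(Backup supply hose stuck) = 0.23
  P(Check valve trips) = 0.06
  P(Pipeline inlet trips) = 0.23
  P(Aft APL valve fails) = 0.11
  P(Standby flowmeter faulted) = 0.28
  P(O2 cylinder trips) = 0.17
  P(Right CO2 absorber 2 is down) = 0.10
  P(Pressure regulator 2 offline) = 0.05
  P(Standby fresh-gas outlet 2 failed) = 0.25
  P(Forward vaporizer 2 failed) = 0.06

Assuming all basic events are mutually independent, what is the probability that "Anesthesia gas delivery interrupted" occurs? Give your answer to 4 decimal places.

P(Vaporizer chain inoperative) [AND] = 0.04 × 0.32 × 0.42 = 0.005376
P(O2 supply unavailable) [OR] = 1 − (1−0.11) × (1−0.28) × (1−0.17) = 0.468136
P(Scavenge line lost) [OR] = 1 − (1−0.06) × (1−0.23) × (1−0.468136) = 0.615037
P(Pipeline path unavailable) [AND] = 0.25 × 0.005376 × 0.23 × 0.615037 = 0.000190
P(Cylinder backup inoperative) [OR] = 1 − (1−0.000190) × (1−0.10) × (1−0.05) = 0.145162
P(Anesthesia gas delivery interrupted) [AND] = 0.145162 × 0.25 × 0.06 = 0.002177
Rounded to 4 decimal places: P(Anesthesia gas delivery interrupted) ≈ 0.0022.

0.0022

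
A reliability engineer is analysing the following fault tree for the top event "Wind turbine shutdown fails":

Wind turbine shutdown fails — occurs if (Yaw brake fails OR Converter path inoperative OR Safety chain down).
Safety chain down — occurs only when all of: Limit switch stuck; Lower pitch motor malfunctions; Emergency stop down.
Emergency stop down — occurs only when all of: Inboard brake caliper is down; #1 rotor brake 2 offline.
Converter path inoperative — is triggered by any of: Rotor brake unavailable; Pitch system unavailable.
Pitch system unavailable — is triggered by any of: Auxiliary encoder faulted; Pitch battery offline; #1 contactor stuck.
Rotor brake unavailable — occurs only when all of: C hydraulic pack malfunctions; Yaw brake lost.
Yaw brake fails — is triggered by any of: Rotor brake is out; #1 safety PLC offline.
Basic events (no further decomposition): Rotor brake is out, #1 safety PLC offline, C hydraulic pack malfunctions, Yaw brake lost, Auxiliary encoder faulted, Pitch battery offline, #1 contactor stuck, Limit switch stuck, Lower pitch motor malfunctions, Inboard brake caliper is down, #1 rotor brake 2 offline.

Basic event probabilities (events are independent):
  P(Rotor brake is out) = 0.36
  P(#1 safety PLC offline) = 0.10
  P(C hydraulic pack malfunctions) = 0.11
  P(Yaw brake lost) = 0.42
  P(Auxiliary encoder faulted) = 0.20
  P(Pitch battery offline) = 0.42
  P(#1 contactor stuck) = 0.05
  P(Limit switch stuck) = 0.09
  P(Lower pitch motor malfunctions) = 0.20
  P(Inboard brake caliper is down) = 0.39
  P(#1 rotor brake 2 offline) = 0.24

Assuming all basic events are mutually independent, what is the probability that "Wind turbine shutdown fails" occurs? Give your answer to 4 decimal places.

0.7582

P(Yaw brake fails) [OR] = 1 − (1−0.36) × (1−0.10) = 0.424000
P(Rotor brake unavailable) [AND] = 0.11 × 0.42 = 0.046200
P(Pitch system unavailable) [OR] = 1 − (1−0.20) × (1−0.42) × (1−0.05) = 0.559200
P(Converter path inoperative) [OR] = 1 − (1−0.046200) × (1−0.559200) = 0.579565
P(Emergency stop down) [AND] = 0.39 × 0.24 = 0.093600
P(Safety chain down) [AND] = 0.09 × 0.20 × 0.093600 = 0.001685
P(Wind turbine shutdown fails) [OR] = 1 − (1−0.424000) × (1−0.579565) × (1−0.001685) = 0.758237
Rounded to 4 decimal places: P(Wind turbine shutdown fails) ≈ 0.7582.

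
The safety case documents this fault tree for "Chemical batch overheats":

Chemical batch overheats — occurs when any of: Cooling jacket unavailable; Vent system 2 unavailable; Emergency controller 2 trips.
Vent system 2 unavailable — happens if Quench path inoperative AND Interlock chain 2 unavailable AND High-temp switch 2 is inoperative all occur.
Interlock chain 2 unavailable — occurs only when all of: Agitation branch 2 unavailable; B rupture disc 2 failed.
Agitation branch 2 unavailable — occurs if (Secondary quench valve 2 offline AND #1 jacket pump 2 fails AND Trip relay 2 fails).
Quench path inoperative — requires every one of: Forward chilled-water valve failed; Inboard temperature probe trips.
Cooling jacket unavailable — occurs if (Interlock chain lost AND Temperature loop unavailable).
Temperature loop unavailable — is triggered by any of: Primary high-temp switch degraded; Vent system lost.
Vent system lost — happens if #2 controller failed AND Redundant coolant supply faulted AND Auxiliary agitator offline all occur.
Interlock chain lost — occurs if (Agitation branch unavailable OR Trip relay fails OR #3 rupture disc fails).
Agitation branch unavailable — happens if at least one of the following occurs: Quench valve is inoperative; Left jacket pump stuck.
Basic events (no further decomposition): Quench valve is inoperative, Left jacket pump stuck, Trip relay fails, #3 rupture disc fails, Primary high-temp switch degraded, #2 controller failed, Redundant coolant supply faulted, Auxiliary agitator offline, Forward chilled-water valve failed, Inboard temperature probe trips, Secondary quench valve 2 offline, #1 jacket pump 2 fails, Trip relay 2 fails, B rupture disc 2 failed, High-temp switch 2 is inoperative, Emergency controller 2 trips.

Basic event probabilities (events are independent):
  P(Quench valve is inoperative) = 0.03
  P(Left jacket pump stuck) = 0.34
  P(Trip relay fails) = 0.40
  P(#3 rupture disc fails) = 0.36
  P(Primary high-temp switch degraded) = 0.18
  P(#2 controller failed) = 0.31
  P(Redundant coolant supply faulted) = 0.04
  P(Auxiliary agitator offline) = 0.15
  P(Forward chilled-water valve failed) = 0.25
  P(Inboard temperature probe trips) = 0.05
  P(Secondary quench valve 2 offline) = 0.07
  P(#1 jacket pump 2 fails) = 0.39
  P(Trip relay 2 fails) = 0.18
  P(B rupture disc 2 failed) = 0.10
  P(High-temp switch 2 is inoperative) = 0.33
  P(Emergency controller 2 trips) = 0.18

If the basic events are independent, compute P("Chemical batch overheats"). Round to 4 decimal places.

P(Agitation branch unavailable) [OR] = 1 − (1−0.03) × (1−0.34) = 0.359800
P(Interlock chain lost) [OR] = 1 − (1−0.359800) × (1−0.40) × (1−0.36) = 0.754163
P(Vent system lost) [AND] = 0.31 × 0.04 × 0.15 = 0.001860
P(Temperature loop unavailable) [OR] = 1 − (1−0.18) × (1−0.001860) = 0.181525
P(Cooling jacket unavailable) [AND] = 0.754163 × 0.181525 = 0.136899
P(Quench path inoperative) [AND] = 0.25 × 0.05 = 0.012500
P(Agitation branch 2 unavailable) [AND] = 0.07 × 0.39 × 0.18 = 0.004914
P(Interlock chain 2 unavailable) [AND] = 0.004914 × 0.10 = 0.000491
P(Vent system 2 unavailable) [AND] = 0.012500 × 0.000491 × 0.33 = 0.000002
P(Chemical batch overheats) [OR] = 1 − (1−0.136899) × (1−0.000002) × (1−0.18) = 0.292259
Rounded to 4 decimal places: P(Chemical batch overheats) ≈ 0.2923.

0.2923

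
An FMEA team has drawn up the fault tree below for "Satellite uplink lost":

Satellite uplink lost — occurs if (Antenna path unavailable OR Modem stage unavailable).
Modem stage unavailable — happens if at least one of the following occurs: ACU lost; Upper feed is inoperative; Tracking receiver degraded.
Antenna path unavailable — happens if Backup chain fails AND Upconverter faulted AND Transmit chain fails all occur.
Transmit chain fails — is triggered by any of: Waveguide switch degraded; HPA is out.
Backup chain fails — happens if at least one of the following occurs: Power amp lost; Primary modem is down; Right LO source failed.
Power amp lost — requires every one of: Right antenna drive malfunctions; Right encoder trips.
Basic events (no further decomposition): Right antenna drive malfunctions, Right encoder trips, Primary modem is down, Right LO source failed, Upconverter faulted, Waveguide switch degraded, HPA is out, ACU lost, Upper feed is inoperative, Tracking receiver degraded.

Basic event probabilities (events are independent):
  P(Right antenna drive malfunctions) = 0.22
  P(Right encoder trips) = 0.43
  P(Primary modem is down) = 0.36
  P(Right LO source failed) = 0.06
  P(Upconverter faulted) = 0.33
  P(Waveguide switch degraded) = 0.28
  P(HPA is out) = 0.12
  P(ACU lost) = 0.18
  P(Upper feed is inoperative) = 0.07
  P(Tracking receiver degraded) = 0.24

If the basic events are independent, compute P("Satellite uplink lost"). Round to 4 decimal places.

0.4523

P(Power amp lost) [AND] = 0.22 × 0.43 = 0.094600
P(Backup chain fails) [OR] = 1 − (1−0.094600) × (1−0.36) × (1−0.06) = 0.455311
P(Transmit chain fails) [OR] = 1 − (1−0.28) × (1−0.12) = 0.366400
P(Antenna path unavailable) [AND] = 0.455311 × 0.33 × 0.366400 = 0.055053
P(Modem stage unavailable) [OR] = 1 − (1−0.18) × (1−0.07) × (1−0.24) = 0.420424
P(Satellite uplink lost) [OR] = 1 − (1−0.055053) × (1−0.420424) = 0.452331
Rounded to 4 decimal places: P(Satellite uplink lost) ≈ 0.4523.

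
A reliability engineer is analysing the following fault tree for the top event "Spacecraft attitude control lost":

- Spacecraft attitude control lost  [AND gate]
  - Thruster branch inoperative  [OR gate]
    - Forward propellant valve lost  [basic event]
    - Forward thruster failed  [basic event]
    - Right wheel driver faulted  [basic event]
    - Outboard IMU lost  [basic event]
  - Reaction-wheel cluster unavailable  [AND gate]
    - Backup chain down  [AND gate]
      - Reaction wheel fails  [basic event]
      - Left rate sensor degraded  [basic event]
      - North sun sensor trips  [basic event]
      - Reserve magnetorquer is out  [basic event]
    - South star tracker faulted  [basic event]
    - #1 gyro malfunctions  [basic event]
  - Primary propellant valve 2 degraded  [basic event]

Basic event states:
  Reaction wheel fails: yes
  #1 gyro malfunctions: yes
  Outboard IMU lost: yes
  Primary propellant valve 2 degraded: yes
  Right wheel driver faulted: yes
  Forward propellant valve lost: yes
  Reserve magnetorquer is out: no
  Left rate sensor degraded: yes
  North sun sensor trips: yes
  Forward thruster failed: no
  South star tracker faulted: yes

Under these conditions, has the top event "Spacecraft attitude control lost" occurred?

Thruster branch inoperative [OR]: Forward propellant valve lost=occurs, Forward thruster failed=not, Right wheel driver faulted=occurs, Outboard IMU lost=occurs → at least one input occurs → occurs.
Backup chain down [AND]: Reaction wheel fails=occurs, Left rate sensor degraded=occurs, North sun sensor trips=occurs, Reserve magnetorquer is out=not → not all inputs occur → does not occur.
Reaction-wheel cluster unavailable [AND]: Backup chain down=not, South star tracker faulted=occurs, #1 gyro malfunctions=occurs → not all inputs occur → does not occur.
Spacecraft attitude control lost [AND]: Thruster branch inoperative=occurs, Reaction-wheel cluster unavailable=not, Primary propellant valve 2 degraded=occurs → not all inputs occur → does not occur.

No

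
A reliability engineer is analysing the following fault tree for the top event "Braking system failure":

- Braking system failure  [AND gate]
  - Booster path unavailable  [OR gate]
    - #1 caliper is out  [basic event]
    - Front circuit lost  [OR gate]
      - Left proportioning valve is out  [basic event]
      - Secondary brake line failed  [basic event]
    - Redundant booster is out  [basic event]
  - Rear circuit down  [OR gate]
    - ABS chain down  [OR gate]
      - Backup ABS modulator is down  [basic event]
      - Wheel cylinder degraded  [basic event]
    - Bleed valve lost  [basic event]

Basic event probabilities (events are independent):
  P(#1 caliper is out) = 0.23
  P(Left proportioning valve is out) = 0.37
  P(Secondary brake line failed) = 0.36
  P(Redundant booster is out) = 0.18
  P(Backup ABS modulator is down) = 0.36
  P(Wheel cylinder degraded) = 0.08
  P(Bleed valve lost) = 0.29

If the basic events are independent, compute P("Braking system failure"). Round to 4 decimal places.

0.4338

P(Front circuit lost) [OR] = 1 − (1−0.37) × (1−0.36) = 0.596800
P(Booster path unavailable) [OR] = 1 − (1−0.23) × (1−0.596800) × (1−0.18) = 0.745420
P(ABS chain down) [OR] = 1 − (1−0.36) × (1−0.08) = 0.411200
P(Rear circuit down) [OR] = 1 − (1−0.411200) × (1−0.29) = 0.581952
P(Braking system failure) [AND] = 0.745420 × 0.581952 = 0.433799
Rounded to 4 decimal places: P(Braking system failure) ≈ 0.4338.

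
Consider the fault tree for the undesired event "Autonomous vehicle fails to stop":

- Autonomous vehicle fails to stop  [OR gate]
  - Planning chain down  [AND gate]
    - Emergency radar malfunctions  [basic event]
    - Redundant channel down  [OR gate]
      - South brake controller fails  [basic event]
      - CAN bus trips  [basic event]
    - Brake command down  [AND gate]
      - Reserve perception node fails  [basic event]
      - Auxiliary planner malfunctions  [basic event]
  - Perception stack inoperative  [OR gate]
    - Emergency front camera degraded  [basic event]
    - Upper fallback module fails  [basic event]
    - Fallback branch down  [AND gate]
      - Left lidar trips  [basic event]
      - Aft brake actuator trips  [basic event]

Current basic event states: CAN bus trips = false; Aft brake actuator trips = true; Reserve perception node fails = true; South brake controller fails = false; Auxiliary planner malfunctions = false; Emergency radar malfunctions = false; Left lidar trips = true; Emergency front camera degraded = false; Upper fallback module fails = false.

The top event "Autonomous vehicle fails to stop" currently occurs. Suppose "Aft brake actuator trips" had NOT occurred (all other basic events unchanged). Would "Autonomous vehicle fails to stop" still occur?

Counterfactual: set "Aft brake actuator trips" to not occurred.
Redundant channel down [OR]: South brake controller fails=not, CAN bus trips=not → no input occurs → does not occur.
Brake command down [AND]: Reserve perception node fails=occurs, Auxiliary planner malfunctions=not → not all inputs occur → does not occur.
Planning chain down [AND]: Emergency radar malfunctions=not, Redundant channel down=not, Brake command down=not → not all inputs occur → does not occur.
Fallback branch down [AND]: Left lidar trips=occurs, Aft brake actuator trips=not → not all inputs occur → does not occur.
Perception stack inoperative [OR]: Emergency front camera degraded=not, Upper fallback module fails=not, Fallback branch down=not → no input occurs → does not occur.
Autonomous vehicle fails to stop [OR]: Planning chain down=not, Perception stack inoperative=not → no input occurs → does not occur.

No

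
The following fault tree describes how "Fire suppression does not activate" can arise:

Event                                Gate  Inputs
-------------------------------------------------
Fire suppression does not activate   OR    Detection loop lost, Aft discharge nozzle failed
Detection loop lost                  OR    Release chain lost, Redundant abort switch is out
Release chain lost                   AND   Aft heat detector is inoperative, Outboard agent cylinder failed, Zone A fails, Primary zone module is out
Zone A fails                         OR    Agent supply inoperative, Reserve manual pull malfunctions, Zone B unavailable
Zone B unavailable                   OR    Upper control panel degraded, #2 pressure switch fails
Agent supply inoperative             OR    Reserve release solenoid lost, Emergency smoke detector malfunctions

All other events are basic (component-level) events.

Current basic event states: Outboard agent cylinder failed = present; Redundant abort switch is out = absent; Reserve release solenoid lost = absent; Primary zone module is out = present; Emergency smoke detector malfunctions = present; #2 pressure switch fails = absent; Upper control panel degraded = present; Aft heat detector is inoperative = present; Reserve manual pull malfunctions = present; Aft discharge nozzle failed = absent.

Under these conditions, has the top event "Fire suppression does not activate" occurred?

Yes

Agent supply inoperative [OR]: Reserve release solenoid lost=not, Emergency smoke detector malfunctions=occurs → at least one input occurs → occurs.
Zone B unavailable [OR]: Upper control panel degraded=occurs, #2 pressure switch fails=not → at least one input occurs → occurs.
Zone A fails [OR]: Agent supply inoperative=occurs, Reserve manual pull malfunctions=occurs, Zone B unavailable=occurs → at least one input occurs → occurs.
Release chain lost [AND]: Aft heat detector is inoperative=occurs, Outboard agent cylinder failed=occurs, Zone A fails=occurs, Primary zone module is out=occurs → all inputs occur → occurs.
Detection loop lost [OR]: Release chain lost=occurs, Redundant abort switch is out=not → at least one input occurs → occurs.
Fire suppression does not activate [OR]: Detection loop lost=occurs, Aft discharge nozzle failed=not → at least one input occurs → occurs.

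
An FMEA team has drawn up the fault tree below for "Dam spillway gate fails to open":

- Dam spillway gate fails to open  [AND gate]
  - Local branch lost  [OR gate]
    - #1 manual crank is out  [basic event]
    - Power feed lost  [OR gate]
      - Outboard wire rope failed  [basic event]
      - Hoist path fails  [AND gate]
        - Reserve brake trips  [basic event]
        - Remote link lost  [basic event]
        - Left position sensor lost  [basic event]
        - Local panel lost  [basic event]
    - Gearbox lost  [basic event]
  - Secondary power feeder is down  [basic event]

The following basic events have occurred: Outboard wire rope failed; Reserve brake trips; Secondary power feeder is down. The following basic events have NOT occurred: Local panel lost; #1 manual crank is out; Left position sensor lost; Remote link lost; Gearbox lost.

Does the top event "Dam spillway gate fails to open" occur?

Yes

Hoist path fails [AND]: Reserve brake trips=occurs, Remote link lost=not, Left position sensor lost=not, Local panel lost=not → not all inputs occur → does not occur.
Power feed lost [OR]: Outboard wire rope failed=occurs, Hoist path fails=not → at least one input occurs → occurs.
Local branch lost [OR]: #1 manual crank is out=not, Power feed lost=occurs, Gearbox lost=not → at least one input occurs → occurs.
Dam spillway gate fails to open [AND]: Local branch lost=occurs, Secondary power feeder is down=occurs → all inputs occur → occurs.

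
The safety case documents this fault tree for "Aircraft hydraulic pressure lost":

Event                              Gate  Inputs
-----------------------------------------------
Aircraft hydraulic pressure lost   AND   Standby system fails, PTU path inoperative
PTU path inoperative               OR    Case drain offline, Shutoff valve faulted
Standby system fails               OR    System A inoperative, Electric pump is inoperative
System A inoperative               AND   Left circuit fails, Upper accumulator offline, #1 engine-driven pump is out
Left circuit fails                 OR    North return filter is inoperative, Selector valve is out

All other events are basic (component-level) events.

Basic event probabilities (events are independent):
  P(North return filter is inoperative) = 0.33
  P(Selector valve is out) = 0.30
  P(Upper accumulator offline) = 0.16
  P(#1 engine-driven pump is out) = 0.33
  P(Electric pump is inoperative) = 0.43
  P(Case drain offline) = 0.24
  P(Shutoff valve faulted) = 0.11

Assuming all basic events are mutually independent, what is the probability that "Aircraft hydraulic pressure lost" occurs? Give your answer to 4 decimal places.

P(Left circuit fails) [OR] = 1 − (1−0.33) × (1−0.30) = 0.531000
P(System A inoperative) [AND] = 0.531000 × 0.16 × 0.33 = 0.028037
P(Standby system fails) [OR] = 1 − (1−0.028037) × (1−0.43) = 0.445981
P(PTU path inoperative) [OR] = 1 − (1−0.24) × (1−0.11) = 0.323600
P(Aircraft hydraulic pressure lost) [AND] = 0.445981 × 0.323600 = 0.144319
Rounded to 4 decimal places: P(Aircraft hydraulic pressure lost) ≈ 0.1443.

0.1443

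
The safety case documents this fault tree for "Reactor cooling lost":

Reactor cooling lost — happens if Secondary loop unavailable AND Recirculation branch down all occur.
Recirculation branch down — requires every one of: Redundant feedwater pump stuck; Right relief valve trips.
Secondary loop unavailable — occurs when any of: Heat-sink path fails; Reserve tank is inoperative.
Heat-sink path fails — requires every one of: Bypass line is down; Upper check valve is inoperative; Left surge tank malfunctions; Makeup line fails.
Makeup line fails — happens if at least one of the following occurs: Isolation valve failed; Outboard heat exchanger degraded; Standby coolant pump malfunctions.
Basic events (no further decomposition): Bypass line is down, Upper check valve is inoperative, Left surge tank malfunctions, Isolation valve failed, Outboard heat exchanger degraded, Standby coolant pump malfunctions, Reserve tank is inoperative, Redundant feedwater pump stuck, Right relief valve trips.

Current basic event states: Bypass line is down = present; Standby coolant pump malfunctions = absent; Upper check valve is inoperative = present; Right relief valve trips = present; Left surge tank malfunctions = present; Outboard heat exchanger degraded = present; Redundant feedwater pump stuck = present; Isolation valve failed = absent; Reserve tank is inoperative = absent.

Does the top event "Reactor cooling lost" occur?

Yes

Makeup line fails [OR]: Isolation valve failed=not, Outboard heat exchanger degraded=occurs, Standby coolant pump malfunctions=not → at least one input occurs → occurs.
Heat-sink path fails [AND]: Bypass line is down=occurs, Upper check valve is inoperative=occurs, Left surge tank malfunctions=occurs, Makeup line fails=occurs → all inputs occur → occurs.
Secondary loop unavailable [OR]: Heat-sink path fails=occurs, Reserve tank is inoperative=not → at least one input occurs → occurs.
Recirculation branch down [AND]: Redundant feedwater pump stuck=occurs, Right relief valve trips=occurs → all inputs occur → occurs.
Reactor cooling lost [AND]: Secondary loop unavailable=occurs, Recirculation branch down=occurs → all inputs occur → occurs.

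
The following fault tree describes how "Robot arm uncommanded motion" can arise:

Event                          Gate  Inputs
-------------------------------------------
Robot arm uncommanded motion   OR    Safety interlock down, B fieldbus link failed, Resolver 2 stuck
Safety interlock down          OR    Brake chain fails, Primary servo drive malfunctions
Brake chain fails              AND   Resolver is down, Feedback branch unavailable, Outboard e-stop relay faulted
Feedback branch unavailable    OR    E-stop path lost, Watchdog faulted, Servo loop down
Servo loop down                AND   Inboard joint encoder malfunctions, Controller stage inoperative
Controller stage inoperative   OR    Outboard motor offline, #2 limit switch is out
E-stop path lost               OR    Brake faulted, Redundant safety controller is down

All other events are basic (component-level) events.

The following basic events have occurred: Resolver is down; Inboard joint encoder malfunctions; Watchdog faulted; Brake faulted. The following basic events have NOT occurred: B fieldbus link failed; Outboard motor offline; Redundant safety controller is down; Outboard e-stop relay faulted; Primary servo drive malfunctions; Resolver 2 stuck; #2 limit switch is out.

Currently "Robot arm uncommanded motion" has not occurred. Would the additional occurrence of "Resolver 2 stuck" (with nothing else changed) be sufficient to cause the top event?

Yes

Counterfactual: set "Resolver 2 stuck" to occurred.
E-stop path lost [OR]: Brake faulted=occurs, Redundant safety controller is down=not → at least one input occurs → occurs.
Controller stage inoperative [OR]: Outboard motor offline=not, #2 limit switch is out=not → no input occurs → does not occur.
Servo loop down [AND]: Inboard joint encoder malfunctions=occurs, Controller stage inoperative=not → not all inputs occur → does not occur.
Feedback branch unavailable [OR]: E-stop path lost=occurs, Watchdog faulted=occurs, Servo loop down=not → at least one input occurs → occurs.
Brake chain fails [AND]: Resolver is down=occurs, Feedback branch unavailable=occurs, Outboard e-stop relay faulted=not → not all inputs occur → does not occur.
Safety interlock down [OR]: Brake chain fails=not, Primary servo drive malfunctions=not → no input occurs → does not occur.
Robot arm uncommanded motion [OR]: Safety interlock down=not, B fieldbus link failed=not, Resolver 2 stuck=occurs → at least one input occurs → occurs.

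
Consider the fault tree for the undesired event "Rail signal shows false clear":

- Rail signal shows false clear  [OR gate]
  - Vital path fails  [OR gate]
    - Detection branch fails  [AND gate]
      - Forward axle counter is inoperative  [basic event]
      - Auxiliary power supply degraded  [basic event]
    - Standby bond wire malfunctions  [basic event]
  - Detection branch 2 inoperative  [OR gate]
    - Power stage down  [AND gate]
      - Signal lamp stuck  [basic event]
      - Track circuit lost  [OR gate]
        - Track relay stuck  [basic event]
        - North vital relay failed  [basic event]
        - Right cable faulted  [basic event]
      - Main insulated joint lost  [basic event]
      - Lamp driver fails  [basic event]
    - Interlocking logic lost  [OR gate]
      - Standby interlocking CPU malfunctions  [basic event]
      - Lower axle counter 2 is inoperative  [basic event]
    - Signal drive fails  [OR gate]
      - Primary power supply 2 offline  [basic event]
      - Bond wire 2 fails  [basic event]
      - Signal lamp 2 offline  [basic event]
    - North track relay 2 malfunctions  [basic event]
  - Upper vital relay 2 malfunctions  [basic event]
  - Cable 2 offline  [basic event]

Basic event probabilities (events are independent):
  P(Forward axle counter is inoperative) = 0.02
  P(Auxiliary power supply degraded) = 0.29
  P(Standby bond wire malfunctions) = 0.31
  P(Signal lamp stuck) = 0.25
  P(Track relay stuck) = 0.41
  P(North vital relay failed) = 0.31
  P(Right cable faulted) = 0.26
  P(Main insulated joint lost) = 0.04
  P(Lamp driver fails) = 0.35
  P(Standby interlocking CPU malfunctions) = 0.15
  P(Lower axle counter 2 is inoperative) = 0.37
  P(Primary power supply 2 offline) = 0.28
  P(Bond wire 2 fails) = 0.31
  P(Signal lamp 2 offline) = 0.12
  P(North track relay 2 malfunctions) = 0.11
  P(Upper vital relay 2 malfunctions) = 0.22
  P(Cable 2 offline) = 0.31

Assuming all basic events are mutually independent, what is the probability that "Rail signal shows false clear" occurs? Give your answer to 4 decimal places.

0.9233

P(Detection branch fails) [AND] = 0.02 × 0.29 = 0.005800
P(Vital path fails) [OR] = 1 − (1−0.005800) × (1−0.31) = 0.314002
P(Track circuit lost) [OR] = 1 − (1−0.41) × (1−0.31) × (1−0.26) = 0.698746
P(Power stage down) [AND] = 0.25 × 0.698746 × 0.04 × 0.35 = 0.002446
P(Interlocking logic lost) [OR] = 1 − (1−0.15) × (1−0.37) = 0.464500
P(Signal drive fails) [OR] = 1 − (1−0.28) × (1−0.31) × (1−0.12) = 0.562816
P(Detection branch 2 inoperative) [OR] = 1 − (1−0.002446) × (1−0.464500) × (1−0.562816) × (1−0.11) = 0.792150
P(Rail signal shows false clear) [OR] = 1 − (1−0.314002) × (1−0.792150) × (1−0.22) × (1−0.31) = 0.923261
Rounded to 4 decimal places: P(Rail signal shows false clear) ≈ 0.9233.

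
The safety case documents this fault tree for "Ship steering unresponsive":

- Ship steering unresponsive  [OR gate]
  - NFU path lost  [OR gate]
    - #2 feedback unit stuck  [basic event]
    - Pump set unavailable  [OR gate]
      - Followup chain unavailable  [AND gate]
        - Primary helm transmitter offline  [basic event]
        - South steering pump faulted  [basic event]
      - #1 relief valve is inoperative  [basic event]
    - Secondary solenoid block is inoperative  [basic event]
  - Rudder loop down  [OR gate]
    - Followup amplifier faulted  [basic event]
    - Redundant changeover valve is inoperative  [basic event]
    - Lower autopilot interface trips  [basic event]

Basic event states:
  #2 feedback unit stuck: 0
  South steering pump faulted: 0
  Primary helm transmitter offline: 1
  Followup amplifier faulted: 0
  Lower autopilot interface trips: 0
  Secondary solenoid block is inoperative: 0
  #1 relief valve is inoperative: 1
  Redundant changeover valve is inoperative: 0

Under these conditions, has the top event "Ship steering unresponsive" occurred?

Followup chain unavailable [AND]: Primary helm transmitter offline=occurs, South steering pump faulted=not → not all inputs occur → does not occur.
Pump set unavailable [OR]: Followup chain unavailable=not, #1 relief valve is inoperative=occurs → at least one input occurs → occurs.
NFU path lost [OR]: #2 feedback unit stuck=not, Pump set unavailable=occurs, Secondary solenoid block is inoperative=not → at least one input occurs → occurs.
Rudder loop down [OR]: Followup amplifier faulted=not, Redundant changeover valve is inoperative=not, Lower autopilot interface trips=not → no input occurs → does not occur.
Ship steering unresponsive [OR]: NFU path lost=occurs, Rudder loop down=not → at least one input occurs → occurs.

Yes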